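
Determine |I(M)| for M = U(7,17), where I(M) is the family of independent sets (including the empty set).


Independent sets of U(7,17) are all subsets of size <= 7.
Count = (17 choose 0) + (17 choose 1) + (17 choose 2) + (17 choose 3) + (17 choose 4) + (17 choose 5) + (17 choose 6) + (17 choose 7)
     = 1 + 17 + 136 + 680 + 2380 + 6188 + 12376 + 19448
     = 41226.

41226


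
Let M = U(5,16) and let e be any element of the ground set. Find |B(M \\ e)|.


Deleting e from U(5,16) gives U(5,15) since n > r.
Bases of U(5,15) = C(15,5) = 3003.

3003


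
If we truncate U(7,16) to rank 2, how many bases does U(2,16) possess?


Truncating U(7,16) to rank 2 gives U(2,16).
Bases of U(2,16) are all 2-element subsets of 16 elements.
Number of bases = C(16,2) = 16! / (2! * 14!) = 120.

120


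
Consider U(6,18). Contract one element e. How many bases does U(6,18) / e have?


Contracting e from U(6,18) gives U(5,17).
Bases of U(5,17) = C(17,5) = 6188.

6188


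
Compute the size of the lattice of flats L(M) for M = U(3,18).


Flats of U(3,18): every subset of size < 3 is a flat, plus E itself.
Count = (18 choose 0) + (18 choose 1) + (18 choose 2) + 1
     = 1 + 18 + 153 + 1
     = 173.

173


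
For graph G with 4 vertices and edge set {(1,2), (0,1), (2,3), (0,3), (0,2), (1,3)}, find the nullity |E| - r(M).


Cycle rank (nullity) = |E| - r(M) = |E| - (|V| - c).
|E| = 6, |V| = 4, c = 1.
Nullity = 6 - (4 - 1) = 6 - 3 = 3.

3


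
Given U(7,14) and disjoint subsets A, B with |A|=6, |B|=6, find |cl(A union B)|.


|A union B| = 6 + 6 = 12 (disjoint).
In U(7,14), cl(S) = S if |S| < 7, else cl(S) = E.
Since 12 >= 7, cl(A union B) = E.
|cl(A union B)| = 14.

14


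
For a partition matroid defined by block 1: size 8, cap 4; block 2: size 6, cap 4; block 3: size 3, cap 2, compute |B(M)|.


A basis picks exactly ci elements from block i.
Number of bases = product of C(|Si|, ci).
= C(8,4) * C(6,4) * C(3,2)
= 70 * 15 * 3
= 3150.

3150


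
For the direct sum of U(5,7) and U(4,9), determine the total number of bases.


Bases of a direct sum M1 + M2: |B| = |B(M1)| * |B(M2)|.
|B(U(5,7))| = C(7,5) = 21.
|B(U(4,9))| = C(9,4) = 126.
Total bases = 21 * 126 = 2646.

2646


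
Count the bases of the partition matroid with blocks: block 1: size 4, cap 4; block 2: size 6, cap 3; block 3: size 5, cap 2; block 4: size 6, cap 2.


A basis picks exactly ci elements from block i.
Number of bases = product of C(|Si|, ci).
= C(4,4) * C(6,3) * C(5,2) * C(6,2)
= 1 * 20 * 10 * 15
= 3000.

3000


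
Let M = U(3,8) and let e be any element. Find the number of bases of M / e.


Contracting e from U(3,8) gives U(2,7).
Bases of U(2,7) = C(7,2) = (7 * 6) / (1 * 2) = 21.

21


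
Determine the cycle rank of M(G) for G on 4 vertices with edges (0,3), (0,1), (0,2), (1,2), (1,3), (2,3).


Cycle rank (nullity) = |E| - r(M) = |E| - (|V| - c).
|E| = 6, |V| = 4, c = 1.
Nullity = 6 - (4 - 1) = 6 - 3 = 3.

3


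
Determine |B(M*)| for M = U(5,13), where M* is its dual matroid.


The dual of U(r,n) is U(n-r, n) = U(8,13).
Bases of U(8,13) are all (8)-element subsets.
|B(M*)| = C(13,8) = 13! / (8! * 5!) = 1287.

1287


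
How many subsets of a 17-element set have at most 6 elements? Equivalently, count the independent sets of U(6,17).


Independent sets of U(6,17) are all subsets of size <= 6.
Count = C(17,0) + C(17,1) + C(17,2) + C(17,3) + C(17,4) + C(17,5) + C(17,6)
     = 1 + 17 + 136 + 680 + 2380 + 6188 + 12376
     = 21778.

21778


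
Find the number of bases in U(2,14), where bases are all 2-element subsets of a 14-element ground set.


Bases of U(2,14) are all 2-element subsets of the 14-element ground set.
Number of bases = C(14,2).
(14 choose 2) = 91.

91


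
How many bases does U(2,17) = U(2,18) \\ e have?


Deleting e from U(2,18) gives U(2,17) since n > r.
Bases of U(2,17) = C(17,2) = (17 * 16) / (1 * 2) = 136.

136


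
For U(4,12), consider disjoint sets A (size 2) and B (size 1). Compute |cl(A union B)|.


|A union B| = 2 + 1 = 3 (disjoint).
In U(4,12), cl(S) = S if |S| < 4, else cl(S) = E.
Since 3 < 4, cl(A union B) = A union B.
|cl(A union B)| = 3.

3


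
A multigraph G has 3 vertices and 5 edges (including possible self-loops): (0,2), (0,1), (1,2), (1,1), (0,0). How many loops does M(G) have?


In a graphic matroid, a loop is a self-loop edge (u,u) with rank 0.
Examining all 5 edges for self-loops...
Self-loops found: (1,1), (0,0)
Number of loops = 2.

2


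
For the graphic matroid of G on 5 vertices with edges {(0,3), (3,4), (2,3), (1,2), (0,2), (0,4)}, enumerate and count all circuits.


A circuit in a graphic matroid = edge set of a simple cycle.
G has 5 vertices and 6 edges.
Enumerating all minimal edge subsets forming cycles...
Total circuits found: 3.

3


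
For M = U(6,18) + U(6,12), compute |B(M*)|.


(M1+M2)* = M1* + M2*.
M1* = U(12,18), bases: C(18,12) = 18564.
M2* = U(6,12), bases: C(12,6) = 924.
|B(M*)| = 18564 * 924 = 17153136.

17153136


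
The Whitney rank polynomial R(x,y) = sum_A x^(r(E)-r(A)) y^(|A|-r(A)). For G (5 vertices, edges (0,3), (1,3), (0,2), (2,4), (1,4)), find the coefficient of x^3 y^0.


R(x,y) = sum over A in 2^E of x^(r(E)-r(A)) * y^(|A|-r(A)).
G has 5 vertices, 5 edges. r(E) = 4.
Enumerate all 2^5 = 32 subsets.
Count subsets with r(E)-r(A)=3 and |A|-r(A)=0: 5.

5


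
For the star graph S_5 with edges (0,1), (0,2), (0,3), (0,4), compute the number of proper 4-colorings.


P(tree, k) = k * (k-1)^(4) for any tree on 5 vertices.
P(4) = 4 * 3^4 = 4 * 81 = 324.

324


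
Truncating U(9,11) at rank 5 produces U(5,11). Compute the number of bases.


Truncating U(9,11) to rank 5 gives U(5,11).
Bases of U(5,11) are all 5-element subsets of 11 elements.
Number of bases = C(11,5) = 462.

462


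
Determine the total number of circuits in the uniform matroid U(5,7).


In U(5,7), circuits are the (6)-element subsets.
Any set of 6 elements is dependent, and removing any one element gives
an independent set of size 5, so it is a minimal dependent set.
Number of circuits = C(7,6) = 7! / (6! * 1!) = 7.

7


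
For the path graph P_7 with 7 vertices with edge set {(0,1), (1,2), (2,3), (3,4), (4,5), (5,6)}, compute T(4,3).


A path on 7 vertices is a tree with 6 edges.
T(x,y) = x^(6) for any tree.
T(4,3) = 4^6 = 4096.

4096


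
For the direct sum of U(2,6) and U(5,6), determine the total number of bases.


Bases of a direct sum M1 + M2: |B| = |B(M1)| * |B(M2)|.
|B(U(2,6))| = C(6,2) = 15.
|B(U(5,6))| = C(6,5) = 6.
Total bases = 15 * 6 = 90.

90


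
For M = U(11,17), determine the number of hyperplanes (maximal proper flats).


Hyperplanes of U(11,17) are flats of rank 10.
In a uniform matroid, these are exactly the (10)-element subsets.
Count = (17 choose 10) = 19448.

19448


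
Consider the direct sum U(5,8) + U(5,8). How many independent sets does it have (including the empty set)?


For a direct sum, |I(M1+M2)| = |I(M1)| * |I(M2)|.
|I(U(5,8))| = sum C(8,k) for k=0..5 = 219.
|I(U(5,8))| = sum C(8,k) for k=0..5 = 219.
Total = 219 * 219 = 47961.

47961


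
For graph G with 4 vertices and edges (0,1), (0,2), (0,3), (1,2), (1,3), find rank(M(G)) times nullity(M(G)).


r(M) = |V| - c = 4 - 1 = 3.
nullity = |E| - r(M) = 5 - 3 = 2.
Product = 3 * 2 = 6.

6


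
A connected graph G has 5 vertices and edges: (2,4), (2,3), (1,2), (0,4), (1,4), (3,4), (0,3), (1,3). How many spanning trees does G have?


By Kirchhoff's matrix tree theorem, the number of spanning trees equals
the determinant of any cofactor of the Laplacian matrix L.
G has 5 vertices and 8 edges.
Computing the (4 x 4) cofactor determinant gives 40.

40


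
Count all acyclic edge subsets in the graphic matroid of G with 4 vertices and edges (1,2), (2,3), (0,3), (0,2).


An independent set in a graphic matroid is an acyclic edge subset.
G has 4 vertices and 4 edges.
Enumerate all 2^4 = 16 subsets, checking for acyclicity.
Total independent sets = 14.

14


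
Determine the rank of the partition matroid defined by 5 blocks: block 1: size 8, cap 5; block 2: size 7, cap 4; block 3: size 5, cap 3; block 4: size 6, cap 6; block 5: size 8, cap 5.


Rank of a partition matroid = sum of min(|Si|, ci) for each block.
= min(8,5) + min(7,4) + min(5,3) + min(6,6) + min(8,5)
= 5 + 4 + 3 + 6 + 5
= 23.

23


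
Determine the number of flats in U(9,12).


Flats of U(9,12): every subset of size < 9 is a flat, plus E itself.
Count = (12 choose 0) + (12 choose 1) + (12 choose 2) + (12 choose 3) + (12 choose 4) + (12 choose 5) + (12 choose 6) + (12 choose 7) + (12 choose 8) + 1
     = 1 + 12 + 66 + 220 + 495 + 792 + 924 + 792 + 495 + 1
     = 3798.

3798


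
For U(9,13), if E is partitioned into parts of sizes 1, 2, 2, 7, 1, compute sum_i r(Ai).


r(Ai) = min(|Ai|, 9) for each part.
Sum = min(1,9) + min(2,9) + min(2,9) + min(7,9) + min(1,9)
    = 1 + 2 + 2 + 7 + 1
    = 13.

13


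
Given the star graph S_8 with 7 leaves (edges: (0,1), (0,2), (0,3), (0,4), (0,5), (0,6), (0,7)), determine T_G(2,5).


A star on 8 vertices is a tree with 7 edges.
T(x,y) = x^(7) for any tree.
T(2,5) = 2^7 = 128.

128


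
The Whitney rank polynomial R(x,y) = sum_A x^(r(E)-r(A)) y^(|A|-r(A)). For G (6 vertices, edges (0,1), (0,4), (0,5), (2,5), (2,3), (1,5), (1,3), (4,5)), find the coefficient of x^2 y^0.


R(x,y) = sum over A in 2^E of x^(r(E)-r(A)) * y^(|A|-r(A)).
G has 6 vertices, 8 edges. r(E) = 5.
Enumerate all 2^8 = 256 subsets.
Count subsets with r(E)-r(A)=2 and |A|-r(A)=0: 54.

54


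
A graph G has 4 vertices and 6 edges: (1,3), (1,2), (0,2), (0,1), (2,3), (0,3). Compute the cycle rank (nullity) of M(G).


Cycle rank (nullity) = |E| - r(M) = |E| - (|V| - c).
|E| = 6, |V| = 4, c = 1.
Nullity = 6 - (4 - 1) = 6 - 3 = 3.

3


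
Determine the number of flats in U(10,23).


Flats of U(10,23): every subset of size < 10 is a flat, plus E itself.
Count = C(23,0) + C(23,1) + C(23,2) + C(23,3) + C(23,4) + C(23,5) + C(23,6) + C(23,7) + C(23,8) + C(23,9) + 1
     = 1 + 23 + 253 + 1771 + 8855 + 33649 + 100947 + 245157 + 490314 + 817190 + 1
     = 1698161.

1698161


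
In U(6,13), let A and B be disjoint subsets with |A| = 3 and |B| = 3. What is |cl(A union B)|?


|A union B| = 3 + 3 = 6 (disjoint).
In U(6,13), cl(S) = S if |S| < 6, else cl(S) = E.
Since 6 >= 6, cl(A union B) = E.
|cl(A union B)| = 13.

13


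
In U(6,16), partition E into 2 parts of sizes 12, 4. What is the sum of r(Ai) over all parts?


r(Ai) = min(|Ai|, 6) for each part.
Sum = min(12,6) + min(4,6)
    = 6 + 4
    = 10.

10


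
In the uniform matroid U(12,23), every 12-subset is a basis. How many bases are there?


Bases of U(12,23) are all 12-element subsets of the 23-element ground set.
Number of bases = C(23,12).
(23 choose 12) = 1352078.

1352078


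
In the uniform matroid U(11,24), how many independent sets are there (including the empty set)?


Independent sets of U(11,24) are all subsets of size <= 11.
Count = (24 choose 0) + (24 choose 1) + (24 choose 2) + (24 choose 3) + (24 choose 4) + (24 choose 5) + (24 choose 6) + (24 choose 7) + (24 choose 8) + (24 choose 9) + (24 choose 10) + (24 choose 11)
     = 1 + 24 + 276 + 2024 + 10626 + 42504 + 134596 + 346104 + 735471 + 1307504 + 1961256 + 2496144
     = 7036530.

7036530


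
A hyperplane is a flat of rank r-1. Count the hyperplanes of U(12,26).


Hyperplanes of U(12,26) are flats of rank 11.
In a uniform matroid, these are exactly the (11)-element subsets.
Count = C(26,11) = 26! / (11! * 15!) = 7726160.

7726160


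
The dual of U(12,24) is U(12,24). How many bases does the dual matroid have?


The dual of U(r,n) is U(n-r, n) = U(12,24).
Bases of U(12,24) are all (12)-element subsets.
|B(M*)| = C(24,12) = 2704156.

2704156


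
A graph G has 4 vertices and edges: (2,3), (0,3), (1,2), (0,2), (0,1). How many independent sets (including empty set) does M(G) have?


An independent set in a graphic matroid is an acyclic edge subset.
G has 4 vertices and 5 edges.
Enumerate all 2^5 = 32 subsets, checking for acyclicity.
Total independent sets = 24.

24


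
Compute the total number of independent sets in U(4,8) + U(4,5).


For a direct sum, |I(M1+M2)| = |I(M1)| * |I(M2)|.
|I(U(4,8))| = sum C(8,k) for k=0..4 = 163.
|I(U(4,5))| = sum C(5,k) for k=0..4 = 31.
Total = 163 * 31 = 5053.

5053


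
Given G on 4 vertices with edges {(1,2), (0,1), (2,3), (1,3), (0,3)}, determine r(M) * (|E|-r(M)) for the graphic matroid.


r(M) = |V| - c = 4 - 1 = 3.
nullity = |E| - r(M) = 5 - 3 = 2.
Product = 3 * 2 = 6.

6


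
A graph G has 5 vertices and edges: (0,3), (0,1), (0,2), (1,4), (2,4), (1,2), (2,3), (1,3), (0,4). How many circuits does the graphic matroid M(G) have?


A circuit in a graphic matroid = edge set of a simple cycle.
G has 5 vertices and 9 edges.
Enumerating all minimal edge subsets forming cycles...
Total circuits found: 22.

22


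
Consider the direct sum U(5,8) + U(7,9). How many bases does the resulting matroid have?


Bases of a direct sum M1 + M2: |B| = |B(M1)| * |B(M2)|.
|B(U(5,8))| = C(8,5) = 56.
|B(U(7,9))| = C(9,7) = 36.
Total bases = 56 * 36 = 2016.

2016


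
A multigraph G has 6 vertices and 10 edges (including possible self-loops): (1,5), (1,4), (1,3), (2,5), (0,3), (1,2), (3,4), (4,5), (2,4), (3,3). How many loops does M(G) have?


In a graphic matroid, a loop is a self-loop edge (u,u) with rank 0.
Examining all 10 edges for self-loops...
Self-loops found: (3,3)
Number of loops = 1.

1


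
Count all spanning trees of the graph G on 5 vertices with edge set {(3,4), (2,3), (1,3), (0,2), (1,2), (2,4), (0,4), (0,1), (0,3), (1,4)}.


By Kirchhoff's matrix tree theorem, the number of spanning trees equals
the determinant of any cofactor of the Laplacian matrix L.
G has 5 vertices and 10 edges.
Computing the (4 x 4) cofactor determinant gives 125.

125


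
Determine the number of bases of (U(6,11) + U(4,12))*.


(M1+M2)* = M1* + M2*.
M1* = U(5,11), bases: C(11,5) = 462.
M2* = U(8,12), bases: C(12,8) = 495.
|B(M*)| = 462 * 495 = 228690.

228690


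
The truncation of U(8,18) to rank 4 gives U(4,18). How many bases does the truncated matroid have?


Truncating U(8,18) to rank 4 gives U(4,18).
Bases of U(4,18) are all 4-element subsets of 18 elements.
Number of bases = C(18,4) = (18 * 17 * 16 * 15) / (1 * 2 * 3 * 4) = 3060.

3060


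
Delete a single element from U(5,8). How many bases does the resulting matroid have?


Deleting e from U(5,8) gives U(5,7) since n > r.
Bases of U(5,7) = C(7,5) = 21.

21


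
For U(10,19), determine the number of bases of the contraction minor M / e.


Contracting e from U(10,19) gives U(9,18).
Bases of U(9,18) = C(18,9) = 18! / (9! * 9!) = 48620.

48620


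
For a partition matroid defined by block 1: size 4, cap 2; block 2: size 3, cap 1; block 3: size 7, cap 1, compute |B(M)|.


A basis picks exactly ci elements from block i.
Number of bases = product of C(|Si|, ci).
= C(4,2) * C(3,1) * C(7,1)
= 6 * 3 * 7
= 126.

126


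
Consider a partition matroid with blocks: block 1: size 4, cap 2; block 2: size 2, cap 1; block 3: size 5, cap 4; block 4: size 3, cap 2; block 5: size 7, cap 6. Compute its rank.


Rank of a partition matroid = sum of min(|Si|, ci) for each block.
= min(4,2) + min(2,1) + min(5,4) + min(3,2) + min(7,6)
= 2 + 1 + 4 + 2 + 6
= 15.

15


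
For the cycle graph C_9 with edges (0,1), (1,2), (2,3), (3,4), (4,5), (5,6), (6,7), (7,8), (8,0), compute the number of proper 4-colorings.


P(C_9, k) = (k-1)^9 + (-1)^9*(k-1).
P(4) = (3)^9 - 3
= 19683 - 3 = 19680.

19680


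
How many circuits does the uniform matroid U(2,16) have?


In U(2,16), circuits are the (3)-element subsets.
Any set of 3 elements is dependent, and removing any one element gives
an independent set of size 2, so it is a minimal dependent set.
Number of circuits = (16 choose 3) = 560.

560


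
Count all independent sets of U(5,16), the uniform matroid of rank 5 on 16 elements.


Independent sets of U(5,16) are all subsets of size <= 5.
Count = C(16,0) + C(16,1) + C(16,2) + C(16,3) + C(16,4) + C(16,5)
     = 1 + 16 + 120 + 560 + 1820 + 4368
     = 6885.

6885


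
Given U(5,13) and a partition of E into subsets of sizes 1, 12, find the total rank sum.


r(Ai) = min(|Ai|, 5) for each part.
Sum = min(1,5) + min(12,5)
    = 1 + 5
    = 6.

6


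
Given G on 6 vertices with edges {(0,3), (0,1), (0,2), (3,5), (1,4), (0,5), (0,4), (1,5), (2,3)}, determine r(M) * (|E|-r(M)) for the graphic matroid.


r(M) = |V| - c = 6 - 1 = 5.
nullity = |E| - r(M) = 9 - 5 = 4.
Product = 5 * 4 = 20.

20


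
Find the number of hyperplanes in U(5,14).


Hyperplanes of U(5,14) are flats of rank 4.
In a uniform matroid, these are exactly the (4)-element subsets.
Count = (14 choose 4) = 1001.

1001


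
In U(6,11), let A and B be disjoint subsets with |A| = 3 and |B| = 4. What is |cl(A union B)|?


|A union B| = 3 + 4 = 7 (disjoint).
In U(6,11), cl(S) = S if |S| < 6, else cl(S) = E.
Since 7 >= 6, cl(A union B) = E.
|cl(A union B)| = 11.

11


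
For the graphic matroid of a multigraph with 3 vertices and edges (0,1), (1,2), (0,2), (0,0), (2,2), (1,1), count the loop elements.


In a graphic matroid, a loop is a self-loop edge (u,u) with rank 0.
Examining all 6 edges for self-loops...
Self-loops found: (0,0), (2,2), (1,1)
Number of loops = 3.

3


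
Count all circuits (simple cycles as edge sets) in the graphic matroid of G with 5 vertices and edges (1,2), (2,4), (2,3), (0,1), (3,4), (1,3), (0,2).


A circuit in a graphic matroid = edge set of a simple cycle.
G has 5 vertices and 7 edges.
Enumerating all minimal edge subsets forming cycles...
Total circuits found: 6.

6


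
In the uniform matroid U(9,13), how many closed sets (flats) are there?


Flats of U(9,13): every subset of size < 9 is a flat, plus E itself.
Count = C(13,0) + C(13,1) + C(13,2) + C(13,3) + C(13,4) + C(13,5) + C(13,6) + C(13,7) + C(13,8) + 1
     = 1 + 13 + 78 + 286 + 715 + 1287 + 1716 + 1716 + 1287 + 1
     = 7100.

7100


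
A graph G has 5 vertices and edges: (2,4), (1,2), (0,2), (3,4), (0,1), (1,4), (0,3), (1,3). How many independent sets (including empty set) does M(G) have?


An independent set in a graphic matroid is an acyclic edge subset.
G has 5 vertices and 8 edges.
Enumerate all 2^8 = 256 subsets, checking for acyclicity.
Total independent sets = 134.

134


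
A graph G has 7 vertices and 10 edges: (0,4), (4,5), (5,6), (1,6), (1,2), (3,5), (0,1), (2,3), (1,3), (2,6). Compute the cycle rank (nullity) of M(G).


Cycle rank (nullity) = |E| - r(M) = |E| - (|V| - c).
|E| = 10, |V| = 7, c = 1.
Nullity = 10 - (7 - 1) = 10 - 6 = 4.

4


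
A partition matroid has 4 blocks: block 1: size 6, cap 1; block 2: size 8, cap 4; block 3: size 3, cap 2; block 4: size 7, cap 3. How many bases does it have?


A basis picks exactly ci elements from block i.
Number of bases = product of C(|Si|, ci).
= C(6,1) * C(8,4) * C(3,2) * C(7,3)
= 6 * 70 * 3 * 35
= 44100.

44100


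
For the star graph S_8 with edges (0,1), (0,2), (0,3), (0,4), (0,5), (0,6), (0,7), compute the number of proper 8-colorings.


P(tree, k) = k * (k-1)^(7) for any tree on 8 vertices.
P(8) = 8 * 7^7 = 8 * 823543 = 6588344.

6588344


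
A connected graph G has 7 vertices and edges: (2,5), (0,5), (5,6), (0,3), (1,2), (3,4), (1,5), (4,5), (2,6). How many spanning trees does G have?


By Kirchhoff's matrix tree theorem, the number of spanning trees equals
the determinant of any cofactor of the Laplacian matrix L.
G has 7 vertices and 9 edges.
Computing the (6 x 6) cofactor determinant gives 32.

32


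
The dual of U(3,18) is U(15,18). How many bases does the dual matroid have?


The dual of U(r,n) is U(n-r, n) = U(15,18).
Bases of U(15,18) are all (15)-element subsets.
|B(M*)| = C(18,15) = 816.

816


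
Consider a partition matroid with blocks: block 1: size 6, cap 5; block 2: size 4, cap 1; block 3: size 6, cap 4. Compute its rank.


Rank of a partition matroid = sum of min(|Si|, ci) for each block.
= min(6,5) + min(4,1) + min(6,4)
= 5 + 1 + 4
= 10.

10


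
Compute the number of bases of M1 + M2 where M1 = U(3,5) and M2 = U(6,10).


Bases of a direct sum M1 + M2: |B| = |B(M1)| * |B(M2)|.
|B(U(3,5))| = C(5,3) = 10.
|B(U(6,10))| = C(10,6) = 210.
Total bases = 10 * 210 = 2100.

2100


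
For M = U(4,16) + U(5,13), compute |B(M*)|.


(M1+M2)* = M1* + M2*.
M1* = U(12,16), bases: C(16,12) = 1820.
M2* = U(8,13), bases: C(13,8) = 1287.
|B(M*)| = 1820 * 1287 = 2342340.

2342340


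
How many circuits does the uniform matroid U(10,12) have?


In U(10,12), circuits are the (11)-element subsets.
Any set of 11 elements is dependent, and removing any one element gives
an independent set of size 10, so it is a minimal dependent set.
Number of circuits = (12 choose 11) = 12.

12


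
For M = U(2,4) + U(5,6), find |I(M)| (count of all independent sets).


For a direct sum, |I(M1+M2)| = |I(M1)| * |I(M2)|.
|I(U(2,4))| = sum C(4,k) for k=0..2 = 11.
|I(U(5,6))| = sum C(6,k) for k=0..5 = 63.
Total = 11 * 63 = 693.

693


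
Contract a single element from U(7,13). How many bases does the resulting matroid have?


Contracting e from U(7,13) gives U(6,12).
Bases of U(6,12) = C(12,6) = 12! / (6! * 6!) = 924.

924


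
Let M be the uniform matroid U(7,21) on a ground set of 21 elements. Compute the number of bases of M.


Bases of U(7,21) are all 7-element subsets of the 21-element ground set.
Number of bases = C(21,7).
(21 choose 7) = 116280.

116280


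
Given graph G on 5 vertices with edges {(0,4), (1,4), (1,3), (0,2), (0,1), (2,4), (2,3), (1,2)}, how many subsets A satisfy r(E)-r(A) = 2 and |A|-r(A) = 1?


R(x,y) = sum over A in 2^E of x^(r(E)-r(A)) * y^(|A|-r(A)).
G has 5 vertices, 8 edges. r(E) = 4.
Enumerate all 2^8 = 256 subsets.
Count subsets with r(E)-r(A)=2 and |A|-r(A)=1: 5.

5


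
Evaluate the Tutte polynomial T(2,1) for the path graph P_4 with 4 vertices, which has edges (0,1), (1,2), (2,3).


A path on 4 vertices is a tree with 3 edges.
T(x,y) = x^(3) for any tree.
T(2,1) = 2^3 = 8.

8


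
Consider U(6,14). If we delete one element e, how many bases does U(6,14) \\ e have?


Deleting e from U(6,14) gives U(6,13) since n > r.
Bases of U(6,13) = (13 choose 6) = 1716.

1716


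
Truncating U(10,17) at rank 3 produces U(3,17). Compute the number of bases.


Truncating U(10,17) to rank 3 gives U(3,17).
Bases of U(3,17) are all 3-element subsets of 17 elements.
Number of bases = (17 choose 3) = 680.

680


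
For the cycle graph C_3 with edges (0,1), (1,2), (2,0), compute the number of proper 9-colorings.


P(C_3, k) = (k-1)^3 + (-1)^3*(k-1).
P(9) = (8)^3 - 8
= 512 - 8 = 504.

504


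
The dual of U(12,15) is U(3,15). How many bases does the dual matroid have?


The dual of U(r,n) is U(n-r, n) = U(3,15).
Bases of U(3,15) are all (3)-element subsets.
|B(M*)| = C(15,3) = (15 * 14 * 13) / (1 * 2 * 3) = 455.

455


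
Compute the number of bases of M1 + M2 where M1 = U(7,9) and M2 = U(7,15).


Bases of a direct sum M1 + M2: |B| = |B(M1)| * |B(M2)|.
|B(U(7,9))| = C(9,7) = 36.
|B(U(7,15))| = C(15,7) = 6435.
Total bases = 36 * 6435 = 231660.

231660


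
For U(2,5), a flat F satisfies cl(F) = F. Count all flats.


Flats of U(2,5): every subset of size < 2 is a flat, plus E itself.
Count = C(5,0) + C(5,1) + 1
     = 1 + 5 + 1
     = 7.

7


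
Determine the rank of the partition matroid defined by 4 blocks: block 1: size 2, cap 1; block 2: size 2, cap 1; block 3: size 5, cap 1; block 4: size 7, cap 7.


Rank of a partition matroid = sum of min(|Si|, ci) for each block.
= min(2,1) + min(2,1) + min(5,1) + min(7,7)
= 1 + 1 + 1 + 7
= 10.

10


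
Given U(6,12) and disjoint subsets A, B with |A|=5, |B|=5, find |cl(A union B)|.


|A union B| = 5 + 5 = 10 (disjoint).
In U(6,12), cl(S) = S if |S| < 6, else cl(S) = E.
Since 10 >= 6, cl(A union B) = E.
|cl(A union B)| = 12.

12


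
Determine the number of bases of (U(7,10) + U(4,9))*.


(M1+M2)* = M1* + M2*.
M1* = U(3,10), bases: C(10,3) = 120.
M2* = U(5,9), bases: C(9,5) = 126.
|B(M*)| = 120 * 126 = 15120.

15120


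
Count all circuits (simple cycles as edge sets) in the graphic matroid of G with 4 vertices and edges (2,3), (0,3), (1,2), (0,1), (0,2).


A circuit in a graphic matroid = edge set of a simple cycle.
G has 4 vertices and 5 edges.
Enumerating all minimal edge subsets forming cycles...
Total circuits found: 3.

3


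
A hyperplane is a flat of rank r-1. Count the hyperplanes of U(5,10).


Hyperplanes of U(5,10) are flats of rank 4.
In a uniform matroid, these are exactly the (4)-element subsets.
Count = C(10,4) = (10 * 9 * 8 * 7) / (1 * 2 * 3 * 4) = 210.

210


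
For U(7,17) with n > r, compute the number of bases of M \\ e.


Deleting e from U(7,17) gives U(7,16) since n > r.
Bases of U(7,16) = C(16,7) = 11440.

11440


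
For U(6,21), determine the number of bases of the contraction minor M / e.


Contracting e from U(6,21) gives U(5,20).
Bases of U(5,20) = C(20,5) = 20! / (5! * 15!) = 15504.

15504


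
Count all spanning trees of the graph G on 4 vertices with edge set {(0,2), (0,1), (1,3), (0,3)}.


By Kirchhoff's matrix tree theorem, the number of spanning trees equals
the determinant of any cofactor of the Laplacian matrix L.
G has 4 vertices and 4 edges.
Computing the (3 x 3) cofactor determinant gives 3.

3


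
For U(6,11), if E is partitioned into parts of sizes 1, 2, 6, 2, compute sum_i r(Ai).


r(Ai) = min(|Ai|, 6) for each part.
Sum = min(1,6) + min(2,6) + min(6,6) + min(2,6)
    = 1 + 2 + 6 + 2
    = 11.

11


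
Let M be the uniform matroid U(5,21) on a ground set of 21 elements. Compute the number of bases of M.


Bases of U(5,21) are all 5-element subsets of the 21-element ground set.
Number of bases = C(21,5).
C(21,5) = 21! / (5! * 16!) = 20349.

20349


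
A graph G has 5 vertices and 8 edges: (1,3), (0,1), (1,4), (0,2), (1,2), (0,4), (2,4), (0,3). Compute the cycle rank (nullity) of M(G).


Cycle rank (nullity) = |E| - r(M) = |E| - (|V| - c).
|E| = 8, |V| = 5, c = 1.
Nullity = 8 - (5 - 1) = 8 - 4 = 4.

4


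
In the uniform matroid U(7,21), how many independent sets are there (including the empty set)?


Independent sets of U(7,21) are all subsets of size <= 7.
Count = C(21,0) + C(21,1) + C(21,2) + C(21,3) + C(21,4) + C(21,5) + C(21,6) + C(21,7)
     = 1 + 21 + 210 + 1330 + 5985 + 20349 + 54264 + 116280
     = 198440.

198440


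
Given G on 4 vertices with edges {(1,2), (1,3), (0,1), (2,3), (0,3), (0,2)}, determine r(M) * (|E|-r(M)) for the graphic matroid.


r(M) = |V| - c = 4 - 1 = 3.
nullity = |E| - r(M) = 6 - 3 = 3.
Product = 3 * 3 = 9.

9


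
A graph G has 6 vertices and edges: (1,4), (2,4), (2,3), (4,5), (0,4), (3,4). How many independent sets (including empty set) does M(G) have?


An independent set in a graphic matroid is an acyclic edge subset.
G has 6 vertices and 6 edges.
Enumerate all 2^6 = 64 subsets, checking for acyclicity.
Total independent sets = 56.

56


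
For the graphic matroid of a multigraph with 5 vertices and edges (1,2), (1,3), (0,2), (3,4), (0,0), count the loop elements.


In a graphic matroid, a loop is a self-loop edge (u,u) with rank 0.
Examining all 5 edges for self-loops...
Self-loops found: (0,0)
Number of loops = 1.

1


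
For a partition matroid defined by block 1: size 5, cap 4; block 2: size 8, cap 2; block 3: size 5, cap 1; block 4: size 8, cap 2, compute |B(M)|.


A basis picks exactly ci elements from block i.
Number of bases = product of C(|Si|, ci).
= C(5,4) * C(8,2) * C(5,1) * C(8,2)
= 5 * 28 * 5 * 28
= 19600.

19600


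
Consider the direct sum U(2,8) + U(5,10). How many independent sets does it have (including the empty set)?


For a direct sum, |I(M1+M2)| = |I(M1)| * |I(M2)|.
|I(U(2,8))| = sum C(8,k) for k=0..2 = 37.
|I(U(5,10))| = sum C(10,k) for k=0..5 = 638.
Total = 37 * 638 = 23606.

23606


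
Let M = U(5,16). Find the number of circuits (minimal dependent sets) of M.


In U(5,16), circuits are the (6)-element subsets.
Any set of 6 elements is dependent, and removing any one element gives
an independent set of size 5, so it is a minimal dependent set.
Number of circuits = (16 choose 6) = 8008.

8008


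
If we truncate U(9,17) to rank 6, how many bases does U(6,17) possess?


Truncating U(9,17) to rank 6 gives U(6,17).
Bases of U(6,17) are all 6-element subsets of 17 elements.
Number of bases = C(17,6) = 12376.

12376


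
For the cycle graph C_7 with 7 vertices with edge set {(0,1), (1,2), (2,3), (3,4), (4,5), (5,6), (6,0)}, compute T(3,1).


T(C_7; x,y) = x + x^2 + ... + x^(6) + y.
T(3,1) = 3^1 + 3^2 + 3^3 + 3^4 + 3^5 + 3^6 + 1
= 3 + 9 + 27 + 81 + 243 + 729 + 1
= 1093.

1093


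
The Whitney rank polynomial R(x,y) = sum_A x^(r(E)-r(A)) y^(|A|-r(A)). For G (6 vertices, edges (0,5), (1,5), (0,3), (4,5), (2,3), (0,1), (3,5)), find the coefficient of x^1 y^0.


R(x,y) = sum over A in 2^E of x^(r(E)-r(A)) * y^(|A|-r(A)).
G has 6 vertices, 7 edges. r(E) = 5.
Enumerate all 2^7 = 128 subsets.
Count subsets with r(E)-r(A)=1 and |A|-r(A)=0: 26.

26


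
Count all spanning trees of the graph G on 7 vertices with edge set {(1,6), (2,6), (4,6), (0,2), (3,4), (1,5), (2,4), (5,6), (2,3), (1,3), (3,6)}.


By Kirchhoff's matrix tree theorem, the number of spanning trees equals
the determinant of any cofactor of the Laplacian matrix L.
G has 7 vertices and 11 edges.
Computing the (6 x 6) cofactor determinant gives 104.

104


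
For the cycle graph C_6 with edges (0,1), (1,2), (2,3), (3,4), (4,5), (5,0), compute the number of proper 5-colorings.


P(C_6, k) = (k-1)^6 + (-1)^6*(k-1).
P(5) = (4)^6 + 4
= 4096 + 4 = 4100.

4100


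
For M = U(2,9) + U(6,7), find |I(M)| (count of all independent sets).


For a direct sum, |I(M1+M2)| = |I(M1)| * |I(M2)|.
|I(U(2,9))| = sum C(9,k) for k=0..2 = 46.
|I(U(6,7))| = sum C(7,k) for k=0..6 = 127.
Total = 46 * 127 = 5842.

5842


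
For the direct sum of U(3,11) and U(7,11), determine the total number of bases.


Bases of a direct sum M1 + M2: |B| = |B(M1)| * |B(M2)|.
|B(U(3,11))| = C(11,3) = 165.
|B(U(7,11))| = C(11,7) = 330.
Total bases = 165 * 330 = 54450.

54450


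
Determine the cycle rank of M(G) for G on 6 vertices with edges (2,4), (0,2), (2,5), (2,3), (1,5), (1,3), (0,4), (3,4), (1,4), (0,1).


Cycle rank (nullity) = |E| - r(M) = |E| - (|V| - c).
|E| = 10, |V| = 6, c = 1.
Nullity = 10 - (6 - 1) = 10 - 5 = 5.

5


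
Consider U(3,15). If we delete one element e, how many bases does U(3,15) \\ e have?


Deleting e from U(3,15) gives U(3,14) since n > r.
Bases of U(3,14) = C(14,3) = (14 * 13 * 12) / (1 * 2 * 3) = 364.

364


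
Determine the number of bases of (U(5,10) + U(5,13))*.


(M1+M2)* = M1* + M2*.
M1* = U(5,10), bases: C(10,5) = 252.
M2* = U(8,13), bases: C(13,8) = 1287.
|B(M*)| = 252 * 1287 = 324324.

324324


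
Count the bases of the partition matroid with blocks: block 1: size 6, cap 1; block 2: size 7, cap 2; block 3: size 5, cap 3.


A basis picks exactly ci elements from block i.
Number of bases = product of C(|Si|, ci).
= C(6,1) * C(7,2) * C(5,3)
= 6 * 21 * 10
= 1260.

1260


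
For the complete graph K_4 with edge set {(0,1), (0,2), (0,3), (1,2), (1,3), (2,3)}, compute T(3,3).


T(K_4; x,y) = x^3 + 3x^2 + 4xy + 2x + y^3 + 3y^2 + 2y.
Substituting x=3, y=3:
= 27 + 27 + 36 + 6 + 27 + 27 + 6
= 156.

156


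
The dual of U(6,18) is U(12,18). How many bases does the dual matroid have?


The dual of U(r,n) is U(n-r, n) = U(12,18).
Bases of U(12,18) are all (12)-element subsets.
|B(M*)| = (18 choose 12) = 18564.

18564


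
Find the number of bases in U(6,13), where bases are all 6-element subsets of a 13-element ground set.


Bases of U(6,13) are all 6-element subsets of the 13-element ground set.
Number of bases = C(13,6).
C(13,6) = 13! / (6! * 7!) = 1716.

1716


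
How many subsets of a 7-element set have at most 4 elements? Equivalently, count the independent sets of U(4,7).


Independent sets of U(4,7) are all subsets of size <= 4.
Count = C(7,0) + C(7,1) + C(7,2) + C(7,3) + C(7,4)
     = 1 + 7 + 21 + 35 + 35
     = 99.

99


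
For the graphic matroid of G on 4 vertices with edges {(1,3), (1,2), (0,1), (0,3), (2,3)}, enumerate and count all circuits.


A circuit in a graphic matroid = edge set of a simple cycle.
G has 4 vertices and 5 edges.
Enumerating all minimal edge subsets forming cycles...
Total circuits found: 3.

3


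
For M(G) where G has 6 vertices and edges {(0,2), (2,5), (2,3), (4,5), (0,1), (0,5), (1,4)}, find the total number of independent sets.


An independent set in a graphic matroid is an acyclic edge subset.
G has 6 vertices and 7 edges.
Enumerate all 2^7 = 128 subsets, checking for acyclicity.
Total independent sets = 104.

104


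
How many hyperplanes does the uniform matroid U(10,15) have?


Hyperplanes of U(10,15) are flats of rank 9.
In a uniform matroid, these are exactly the (9)-element subsets.
Count = (15 choose 9) = 5005.

5005


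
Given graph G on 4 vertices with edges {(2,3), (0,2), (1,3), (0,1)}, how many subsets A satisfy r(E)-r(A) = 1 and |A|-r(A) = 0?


R(x,y) = sum over A in 2^E of x^(r(E)-r(A)) * y^(|A|-r(A)).
G has 4 vertices, 4 edges. r(E) = 3.
Enumerate all 2^4 = 16 subsets.
Count subsets with r(E)-r(A)=1 and |A|-r(A)=0: 6.

6


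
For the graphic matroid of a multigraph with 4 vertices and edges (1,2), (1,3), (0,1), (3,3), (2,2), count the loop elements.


In a graphic matroid, a loop is a self-loop edge (u,u) with rank 0.
Examining all 5 edges for self-loops...
Self-loops found: (3,3), (2,2)
Number of loops = 2.

2


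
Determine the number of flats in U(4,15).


Flats of U(4,15): every subset of size < 4 is a flat, plus E itself.
Count = (15 choose 0) + (15 choose 1) + (15 choose 2) + (15 choose 3) + 1
     = 1 + 15 + 105 + 455 + 1
     = 577.

577


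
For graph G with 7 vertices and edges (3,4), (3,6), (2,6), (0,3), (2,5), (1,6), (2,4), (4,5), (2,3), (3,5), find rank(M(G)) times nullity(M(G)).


r(M) = |V| - c = 7 - 1 = 6.
nullity = |E| - r(M) = 10 - 6 = 4.
Product = 6 * 4 = 24.

24


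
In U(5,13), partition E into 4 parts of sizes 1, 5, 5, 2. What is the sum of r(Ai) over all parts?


r(Ai) = min(|Ai|, 5) for each part.
Sum = min(1,5) + min(5,5) + min(5,5) + min(2,5)
    = 1 + 5 + 5 + 2
    = 13.

13


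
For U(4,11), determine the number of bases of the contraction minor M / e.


Contracting e from U(4,11) gives U(3,10).
Bases of U(3,10) = C(10,3) = 10! / (3! * 7!) = 120.

120


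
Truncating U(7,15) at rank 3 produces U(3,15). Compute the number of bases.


Truncating U(7,15) to rank 3 gives U(3,15).
Bases of U(3,15) are all 3-element subsets of 15 elements.
Number of bases = C(15,3) = 15! / (3! * 12!) = 455.

455


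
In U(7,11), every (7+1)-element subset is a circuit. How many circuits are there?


In U(7,11), circuits are the (8)-element subsets.
Any set of 8 elements is dependent, and removing any one element gives
an independent set of size 7, so it is a minimal dependent set.
Number of circuits = C(11,8) = 165.

165


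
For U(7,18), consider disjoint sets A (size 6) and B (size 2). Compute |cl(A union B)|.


|A union B| = 6 + 2 = 8 (disjoint).
In U(7,18), cl(S) = S if |S| < 7, else cl(S) = E.
Since 8 >= 7, cl(A union B) = E.
|cl(A union B)| = 18.

18


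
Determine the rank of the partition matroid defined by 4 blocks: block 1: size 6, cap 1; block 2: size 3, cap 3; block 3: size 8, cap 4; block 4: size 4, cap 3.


Rank of a partition matroid = sum of min(|Si|, ci) for each block.
= min(6,1) + min(3,3) + min(8,4) + min(4,3)
= 1 + 3 + 4 + 3
= 11.

11


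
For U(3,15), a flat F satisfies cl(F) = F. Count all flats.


Flats of U(3,15): every subset of size < 3 is a flat, plus E itself.
Count = C(15,0) + C(15,1) + C(15,2) + 1
     = 1 + 15 + 105 + 1
     = 122.

122


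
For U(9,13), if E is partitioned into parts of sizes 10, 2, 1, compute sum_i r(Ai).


r(Ai) = min(|Ai|, 9) for each part.
Sum = min(10,9) + min(2,9) + min(1,9)
    = 9 + 2 + 1
    = 12.

12


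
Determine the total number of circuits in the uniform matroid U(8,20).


In U(8,20), circuits are the (9)-element subsets.
Any set of 9 elements is dependent, and removing any one element gives
an independent set of size 8, so it is a minimal dependent set.
Number of circuits = C(20,9) = 20! / (9! * 11!) = 167960.

167960


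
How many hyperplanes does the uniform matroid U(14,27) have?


Hyperplanes of U(14,27) are flats of rank 13.
In a uniform matroid, these are exactly the (13)-element subsets.
Count = (27 choose 13) = 20058300.

20058300


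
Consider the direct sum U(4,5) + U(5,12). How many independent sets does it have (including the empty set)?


For a direct sum, |I(M1+M2)| = |I(M1)| * |I(M2)|.
|I(U(4,5))| = sum C(5,k) for k=0..4 = 31.
|I(U(5,12))| = sum C(12,k) for k=0..5 = 1586.
Total = 31 * 1586 = 49166.

49166


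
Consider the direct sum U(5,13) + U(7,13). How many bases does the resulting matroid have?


Bases of a direct sum M1 + M2: |B| = |B(M1)| * |B(M2)|.
|B(U(5,13))| = C(13,5) = 1287.
|B(U(7,13))| = C(13,7) = 1716.
Total bases = 1287 * 1716 = 2208492.

2208492


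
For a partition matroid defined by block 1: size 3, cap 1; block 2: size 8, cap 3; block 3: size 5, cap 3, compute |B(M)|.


A basis picks exactly ci elements from block i.
Number of bases = product of C(|Si|, ci).
= C(3,1) * C(8,3) * C(5,3)
= 3 * 56 * 10
= 1680.

1680


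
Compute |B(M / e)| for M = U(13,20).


Contracting e from U(13,20) gives U(12,19).
Bases of U(12,19) = C(19,12) = 19! / (12! * 7!) = 50388.

50388


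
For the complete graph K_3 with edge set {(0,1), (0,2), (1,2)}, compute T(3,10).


T(K_3; x,y) = x^2 + x + y.
T(3,10) = 9 + 3 + 10 = 22.

22


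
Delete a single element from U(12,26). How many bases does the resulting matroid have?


Deleting e from U(12,26) gives U(12,25) since n > r.
Bases of U(12,25) = C(25,12) = 5200300.

5200300


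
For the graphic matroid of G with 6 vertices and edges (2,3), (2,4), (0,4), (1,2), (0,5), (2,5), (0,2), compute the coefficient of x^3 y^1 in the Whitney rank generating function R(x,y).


R(x,y) = sum over A in 2^E of x^(r(E)-r(A)) * y^(|A|-r(A)).
G has 6 vertices, 7 edges. r(E) = 5.
Enumerate all 2^7 = 128 subsets.
Count subsets with r(E)-r(A)=3 and |A|-r(A)=1: 2.

2


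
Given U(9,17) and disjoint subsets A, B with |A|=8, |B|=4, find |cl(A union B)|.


|A union B| = 8 + 4 = 12 (disjoint).
In U(9,17), cl(S) = S if |S| < 9, else cl(S) = E.
Since 12 >= 9, cl(A union B) = E.
|cl(A union B)| = 17.

17


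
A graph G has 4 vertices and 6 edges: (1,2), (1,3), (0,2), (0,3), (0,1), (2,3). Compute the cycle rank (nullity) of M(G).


Cycle rank (nullity) = |E| - r(M) = |E| - (|V| - c).
|E| = 6, |V| = 4, c = 1.
Nullity = 6 - (4 - 1) = 6 - 3 = 3.

3


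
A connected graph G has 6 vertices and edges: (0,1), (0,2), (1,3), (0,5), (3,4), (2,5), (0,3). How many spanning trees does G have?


By Kirchhoff's matrix tree theorem, the number of spanning trees equals
the determinant of any cofactor of the Laplacian matrix L.
G has 6 vertices and 7 edges.
Computing the (5 x 5) cofactor determinant gives 9.

9


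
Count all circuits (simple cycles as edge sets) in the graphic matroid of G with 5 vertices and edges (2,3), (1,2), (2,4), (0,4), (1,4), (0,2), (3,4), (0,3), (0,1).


A circuit in a graphic matroid = edge set of a simple cycle.
G has 5 vertices and 9 edges.
Enumerating all minimal edge subsets forming cycles...
Total circuits found: 22.

22


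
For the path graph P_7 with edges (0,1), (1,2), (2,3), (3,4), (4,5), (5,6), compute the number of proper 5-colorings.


P(P_7, k) = k * (k-1)^(6).
P(5) = 5 * 4^6 = 5 * 4096 = 20480.

20480
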